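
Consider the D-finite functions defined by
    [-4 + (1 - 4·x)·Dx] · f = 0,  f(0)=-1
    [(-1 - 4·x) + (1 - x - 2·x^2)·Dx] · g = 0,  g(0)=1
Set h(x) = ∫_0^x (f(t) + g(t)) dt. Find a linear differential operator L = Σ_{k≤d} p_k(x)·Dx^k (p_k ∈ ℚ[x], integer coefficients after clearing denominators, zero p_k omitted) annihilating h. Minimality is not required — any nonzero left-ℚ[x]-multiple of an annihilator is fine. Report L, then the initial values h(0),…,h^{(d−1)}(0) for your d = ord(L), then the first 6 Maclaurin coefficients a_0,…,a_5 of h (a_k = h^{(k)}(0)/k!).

L = (-8 - 144·x + 96·x^2 - 128·x^3)·Dx + (26 - 28·x - 120·x^2 + 128·x^3 - 256·x^4)·Dx^2 + (-3 + 19·x - 34·x^2 + 24·x^3 + 16·x^4 - 64·x^5)·Dx^3  (order 3).
h: a_k = 0, 0, -3/2, -13/3, -59/4, -49, …
ICs: h(0) = 0, h′(0) = 0, h′′(0) = -3.

f: a_k = -1, -4, -16, -64, -256, -1024, …
g: a_k = 1, 1, 3, 5, 11, 21, …
Weyl lclm of L_f,L_g ⇒ L₀ (ord ≤ 2).
Integrate: L := L₀·Dx.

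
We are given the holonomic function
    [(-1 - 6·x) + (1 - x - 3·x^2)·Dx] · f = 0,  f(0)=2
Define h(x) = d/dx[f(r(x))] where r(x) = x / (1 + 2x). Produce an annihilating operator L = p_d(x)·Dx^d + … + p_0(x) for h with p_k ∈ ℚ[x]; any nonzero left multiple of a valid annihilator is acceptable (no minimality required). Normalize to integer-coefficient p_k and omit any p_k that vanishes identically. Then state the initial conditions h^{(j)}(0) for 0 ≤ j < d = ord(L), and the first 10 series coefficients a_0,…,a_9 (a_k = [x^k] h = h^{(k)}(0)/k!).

L = (4 + 6·x + 30·x^2 + 32·x^3) + (-1 - 13·x - 45·x^2 - 38·x^3 + 16·x^4)·Dx  (order 1).
h: a_k = 2, 8, -30, 136, -560, 2220, -8554, 32288, -119970, 440260, …
ICs: h(0) = 2.

f: a_k = 2, 2, 8, 14, 38, 80, 194, 434, 1016, 2318, …
L₀ from L_f via x↦r, Dx↦r'^{-1}Dx.
h₀' ⇒ L via d/dx closure of L₀.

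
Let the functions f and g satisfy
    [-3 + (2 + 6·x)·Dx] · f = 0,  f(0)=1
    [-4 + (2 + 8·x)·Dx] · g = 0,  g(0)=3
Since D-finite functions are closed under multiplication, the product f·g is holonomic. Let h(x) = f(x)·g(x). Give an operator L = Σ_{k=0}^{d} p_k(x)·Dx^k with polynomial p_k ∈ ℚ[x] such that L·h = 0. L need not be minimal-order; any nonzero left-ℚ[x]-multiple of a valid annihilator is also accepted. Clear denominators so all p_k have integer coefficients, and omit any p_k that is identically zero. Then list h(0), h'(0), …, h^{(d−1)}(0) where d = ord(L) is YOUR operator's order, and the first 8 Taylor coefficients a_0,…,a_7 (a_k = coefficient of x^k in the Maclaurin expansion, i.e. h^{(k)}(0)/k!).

L = (-7 - 24·x) + (2 + 14·x + 24·x^2)·Dx  (order 1).
h: a_k = 3, 21/2, -3/8, 21/16, -591/128, 4179/256, -59391/1024, 424053/2048, …
ICs: h(0) = 3.

f: a_k = 1, 3/2, -9/8, 27/16, -405/128, 1701/256, -15309/1024, 72171/2048, …
g: a_k = 3, 6, -6, 12, -30, 84, -252, 792, …
Sym-product of L_f,L_g gives L₀ (≤ ord 1).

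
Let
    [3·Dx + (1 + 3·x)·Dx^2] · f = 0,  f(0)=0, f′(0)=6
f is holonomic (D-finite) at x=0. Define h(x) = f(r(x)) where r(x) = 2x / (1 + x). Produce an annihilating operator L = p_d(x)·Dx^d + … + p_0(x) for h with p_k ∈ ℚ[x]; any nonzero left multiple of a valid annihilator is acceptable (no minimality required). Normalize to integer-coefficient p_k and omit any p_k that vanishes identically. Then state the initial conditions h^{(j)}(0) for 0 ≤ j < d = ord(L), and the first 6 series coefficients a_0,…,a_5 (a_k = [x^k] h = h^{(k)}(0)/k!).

L = (8 + 14·x)·Dx + (1 + 8·x + 7·x^2)·Dx^2  (order 2).
h: a_k = 0, 12, -48, 228, -1200, 33612/5, …
ICs: h(0) = 0, h′(0) = 12.

f: a_k = 0, 6, -9, 18, -81/2, 486/5, …
h₀=f(r): pull back L_f along r ⇒ L₀.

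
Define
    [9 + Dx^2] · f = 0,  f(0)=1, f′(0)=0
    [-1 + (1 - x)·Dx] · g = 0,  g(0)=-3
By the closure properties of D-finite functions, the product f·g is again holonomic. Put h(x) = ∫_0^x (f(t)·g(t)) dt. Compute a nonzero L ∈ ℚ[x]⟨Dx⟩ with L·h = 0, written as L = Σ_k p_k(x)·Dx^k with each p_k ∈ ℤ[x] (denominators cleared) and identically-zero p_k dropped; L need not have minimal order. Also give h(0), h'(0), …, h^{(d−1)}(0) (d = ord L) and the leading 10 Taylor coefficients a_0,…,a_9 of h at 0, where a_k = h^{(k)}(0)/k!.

L = (-9 + 9·x)·Dx + 2·Dx^2 + (-1 + x)·Dx^3  (order 3).
h: a_k = 0, -3, -3/2, 7/2, 21/8, 3/40, 1/16, 39/80, 273/640, 4367/13440, …
ICs: h(0) = 0, h′(0) = -3, h′′(0) = -3.

f: a_k = 1, 0, -9/2, 0, 27/8, 0, -81/80, 0, 729/4480, 0, …
g: a_k = -3, -3, -3, -3, -3, -3, -3, -3, -3, -3, …
Sym-product of L_f,L_g gives L₀ (≤ ord 2).
h=∫₀ˣh₀: take L = L₀·Dx.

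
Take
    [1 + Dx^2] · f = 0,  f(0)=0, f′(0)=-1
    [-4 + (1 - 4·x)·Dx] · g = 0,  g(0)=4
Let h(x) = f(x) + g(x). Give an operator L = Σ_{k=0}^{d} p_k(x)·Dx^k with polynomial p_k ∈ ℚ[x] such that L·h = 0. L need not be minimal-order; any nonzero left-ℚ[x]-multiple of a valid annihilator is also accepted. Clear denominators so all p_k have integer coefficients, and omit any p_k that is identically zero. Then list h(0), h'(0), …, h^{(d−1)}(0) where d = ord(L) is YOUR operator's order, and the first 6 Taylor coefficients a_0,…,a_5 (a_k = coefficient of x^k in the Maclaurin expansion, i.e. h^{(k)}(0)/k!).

f: a_k = 0, -1, 0, 1/6, 0, -1/120, …
g: a_k = 4, 16, 64, 256, 1024, 4096, …
f+g: L₀ = lclm(L_f,L_g), ord ≤ 2+1.
L = (-388 + 32·x - 64·x^2) + (33 - 140·x + 48·x^2 - 64·x^3)·Dx + (-388 + 32·x - 64·x^2)·Dx^2 + (33 - 140·x + 48·x^2 - 64·x^3)·Dx^3  (order 3).
h: a_k = 4, 15, 64, 1537/6, 1024, 491519/120, …
ICs: h(0) = 4, h′(0) = 15, h′′(0) = 128.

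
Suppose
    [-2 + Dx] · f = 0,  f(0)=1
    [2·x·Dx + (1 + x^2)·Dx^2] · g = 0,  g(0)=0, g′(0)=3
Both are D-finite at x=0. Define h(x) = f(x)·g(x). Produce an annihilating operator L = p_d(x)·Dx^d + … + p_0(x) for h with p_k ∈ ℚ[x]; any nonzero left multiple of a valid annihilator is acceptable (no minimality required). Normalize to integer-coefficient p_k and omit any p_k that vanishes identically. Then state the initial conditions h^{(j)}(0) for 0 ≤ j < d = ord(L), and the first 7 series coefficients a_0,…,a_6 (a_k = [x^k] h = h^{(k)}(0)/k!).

L = (4 - 4·x + 4·x^2) + (-4 + 2·x - 4·x^2)·Dx + (1 + x^2)·Dx^2  (order 2).
h: a_k = 0, 3, 6, 5, 2, 3/5, 2/3, …
ICs: h(0) = 0, h′(0) = 3.

f: a_k = 1, 2, 2, 4/3, 2/3, 4/15, 4/45, …
g: a_k = 0, 3, 0, -1, 0, 3/5, 0, …
Product ⇒ symmetric product L₀, ord ≤ 2.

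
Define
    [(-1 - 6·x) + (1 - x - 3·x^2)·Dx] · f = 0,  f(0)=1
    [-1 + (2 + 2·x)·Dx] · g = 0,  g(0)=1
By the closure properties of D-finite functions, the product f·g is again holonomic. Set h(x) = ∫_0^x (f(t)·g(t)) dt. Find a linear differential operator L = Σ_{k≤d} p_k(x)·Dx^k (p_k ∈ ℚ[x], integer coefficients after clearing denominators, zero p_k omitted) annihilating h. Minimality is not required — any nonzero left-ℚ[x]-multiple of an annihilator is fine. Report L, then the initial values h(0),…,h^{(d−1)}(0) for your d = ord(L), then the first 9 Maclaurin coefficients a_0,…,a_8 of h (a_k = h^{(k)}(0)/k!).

L = (3 + 13·x + 9·x^2)·Dx + (-2 + 8·x^2 + 6·x^3)·Dx^2  (order 2).
h: a_k = 0, 1, 3/4, 35/24, 143/64, 2819/640, 12509/1536, 117671/7168, 535591/16384, …
ICs: h(0) = 0, h′(0) = 1.

f: a_k = 1, 1, 4, 7, 19, 40, 97, 217, 508, …
g: a_k = 1, 1/2, -1/8, 1/16, -5/128, 7/256, -21/1024, 33/2048, -429/32768, …
f·g: L₀ = L_f ⊗_s L_g, ord ≤ 1·1.
∫: right-multiply L₀ by Dx.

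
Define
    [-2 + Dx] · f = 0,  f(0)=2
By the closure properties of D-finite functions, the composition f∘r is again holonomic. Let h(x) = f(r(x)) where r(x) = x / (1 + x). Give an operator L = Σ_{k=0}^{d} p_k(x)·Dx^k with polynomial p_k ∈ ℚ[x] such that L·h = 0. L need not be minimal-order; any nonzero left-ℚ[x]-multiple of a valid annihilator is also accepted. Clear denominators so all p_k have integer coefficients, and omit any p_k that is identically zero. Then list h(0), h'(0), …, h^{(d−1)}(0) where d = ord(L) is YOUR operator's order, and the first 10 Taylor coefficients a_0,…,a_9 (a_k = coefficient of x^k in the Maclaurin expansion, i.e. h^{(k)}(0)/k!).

L = -2 + (1 + 2·x + x^2)·Dx  (order 1).
h: a_k = 2, 4, 0, -4/3, 4/3, -4/5, 8/45, 20/63, -64/105, 284/405, …
ICs: h(0) = 2.

f: a_k = 2, 4, 4, 8/3, 4/3, 8/15, 8/45, 16/315, 4/315, 8/2835, …
h₀=f(r): pull back L_f along r ⇒ L₀.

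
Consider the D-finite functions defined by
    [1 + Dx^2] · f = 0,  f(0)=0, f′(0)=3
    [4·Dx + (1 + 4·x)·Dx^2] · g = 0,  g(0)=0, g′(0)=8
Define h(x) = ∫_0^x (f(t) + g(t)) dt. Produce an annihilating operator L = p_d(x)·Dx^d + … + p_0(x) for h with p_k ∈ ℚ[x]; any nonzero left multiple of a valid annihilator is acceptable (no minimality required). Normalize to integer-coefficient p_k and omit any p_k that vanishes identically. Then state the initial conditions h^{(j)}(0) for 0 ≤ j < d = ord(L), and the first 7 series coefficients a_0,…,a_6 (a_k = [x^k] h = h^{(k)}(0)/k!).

f: a_k = 0, 3, 0, -1/2, 0, 1/40, 0, …
g: a_k = 0, 8, -16, 128/3, -128, 2048/5, -4096/3, …
Sum ⇒ L₀ = lclm(L_f,L_g) in ℚ(x)⟨Dx⟩.
h=∫h₀ ⇒ L = L₀·Dx.
L = (388 + 32·x + 64·x^2)·Dx^2 + (33 + 140·x + 48·x^2 + 64·x^3)·Dx^3 + (388 + 32·x + 64·x^2)·Dx^4 + (33 + 140·x + 48·x^2 + 64·x^3)·Dx^5  (order 5).
h: a_k = 0, 0, 11/2, -16/3, 253/24, -128/5, 3277/48, …
ICs: h(0) = 0, h′(0) = 0, h′′(0) = 11, h′′′(0) = -32, h′′′′(0) = 253.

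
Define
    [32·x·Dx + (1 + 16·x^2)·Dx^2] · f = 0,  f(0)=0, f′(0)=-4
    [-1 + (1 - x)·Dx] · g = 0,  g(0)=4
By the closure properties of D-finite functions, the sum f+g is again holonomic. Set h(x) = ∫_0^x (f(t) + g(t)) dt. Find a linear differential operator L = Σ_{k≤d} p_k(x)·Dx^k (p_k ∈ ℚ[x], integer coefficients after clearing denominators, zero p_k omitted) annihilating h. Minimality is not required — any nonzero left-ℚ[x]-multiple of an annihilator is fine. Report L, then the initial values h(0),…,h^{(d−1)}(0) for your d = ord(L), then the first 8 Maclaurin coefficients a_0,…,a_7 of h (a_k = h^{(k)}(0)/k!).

f: a_k = 0, -4, 0, 64/3, 0, -1024/5, 0, 16384/7, …
g: a_k = 4, 4, 4, 4, 4, 4, 4, 4, …
Weyl lclm of L_f,L_g ⇒ L₀ (ord ≤ 3).
h=∫₀ˣh₀: take L = L₀·Dx.
L = (32 - 128·x - 1536·x^2)·Dx^2 + (-19 + 32·x + 656·x^2 - 1536·x^3)·Dx^3 + (1 + 15·x + 240·x^3 - 256·x^4)·Dx^4  (order 4).
h: a_k = 0, 4, 0, 4/3, 19/3, 4/5, -502/15, 4/7, …
ICs: h(0) = 0, h′(0) = 4, h′′(0) = 0, h′′′(0) = 8.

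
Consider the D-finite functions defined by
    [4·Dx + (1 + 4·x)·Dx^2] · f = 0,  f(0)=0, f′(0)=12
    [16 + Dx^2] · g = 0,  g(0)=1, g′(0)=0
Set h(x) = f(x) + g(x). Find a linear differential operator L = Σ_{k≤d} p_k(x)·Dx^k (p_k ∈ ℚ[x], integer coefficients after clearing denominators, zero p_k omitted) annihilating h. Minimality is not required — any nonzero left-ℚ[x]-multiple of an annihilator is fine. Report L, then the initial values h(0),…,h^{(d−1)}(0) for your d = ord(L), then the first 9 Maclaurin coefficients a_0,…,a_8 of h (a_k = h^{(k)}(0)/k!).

L = (448 + 512·x + 1024·x^2)·Dx + (48 + 320·x + 768·x^2 + 1024·x^3)·Dx^2 + (28 + 32·x + 64·x^2)·Dx^3 + (3 + 20·x + 48·x^2 + 64·x^3)·Dx^4  (order 4).
h: a_k = 1, 12, -32, 64, -544/3, 3072/5, -92416/45, 49152/7, -7740928/315, …
ICs: h(0) = 1, h′(0) = 12, h′′(0) = -64, h′′′(0) = 384.

f: a_k = 0, 12, -24, 64, -192, 3072/5, -2048, 49152/7, -24576, …
g: a_k = 1, 0, -8, 0, 32/3, 0, -256/45, 0, 512/315, …
h₀=f+g: left-lcm gives L₀, ord ≤ 4.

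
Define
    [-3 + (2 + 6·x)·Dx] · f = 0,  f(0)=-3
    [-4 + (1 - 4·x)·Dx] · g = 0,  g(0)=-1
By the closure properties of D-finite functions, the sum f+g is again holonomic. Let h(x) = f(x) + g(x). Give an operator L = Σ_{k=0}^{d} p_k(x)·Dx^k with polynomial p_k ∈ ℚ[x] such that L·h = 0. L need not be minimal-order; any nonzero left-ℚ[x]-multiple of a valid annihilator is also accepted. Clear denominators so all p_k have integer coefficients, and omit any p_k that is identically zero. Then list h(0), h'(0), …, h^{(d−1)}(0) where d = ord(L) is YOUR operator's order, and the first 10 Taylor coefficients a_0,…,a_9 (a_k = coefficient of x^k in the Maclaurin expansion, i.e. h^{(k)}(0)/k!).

f: a_k = -3, -9/2, 27/8, -81/16, 1215/128, -5103/256, 45927/1024, -216513/2048, 8444007/32768, -42220035/65536, …
g: a_k = -1, -4, -16, -64, -256, -1024, -4096, -16384, -65536, -262144, …
f+g: L₀ = lclm(L_f,L_g), ord ≤ 1+1.
L = (228 + 432·x) + (-137 - 696·x - 1296·x^2)·Dx + (10 + 62·x - 192·x^2 - 864·x^3)·Dx^2  (order 2).
h: a_k = -4, -17/2, -101/8, -1105/16, -31553/128, -267247/256, -4148377/1024, -33770945/2048, -2139039641/32768, -17222089219/65536, …
ICs: h(0) = -4, h′(0) = -17/2.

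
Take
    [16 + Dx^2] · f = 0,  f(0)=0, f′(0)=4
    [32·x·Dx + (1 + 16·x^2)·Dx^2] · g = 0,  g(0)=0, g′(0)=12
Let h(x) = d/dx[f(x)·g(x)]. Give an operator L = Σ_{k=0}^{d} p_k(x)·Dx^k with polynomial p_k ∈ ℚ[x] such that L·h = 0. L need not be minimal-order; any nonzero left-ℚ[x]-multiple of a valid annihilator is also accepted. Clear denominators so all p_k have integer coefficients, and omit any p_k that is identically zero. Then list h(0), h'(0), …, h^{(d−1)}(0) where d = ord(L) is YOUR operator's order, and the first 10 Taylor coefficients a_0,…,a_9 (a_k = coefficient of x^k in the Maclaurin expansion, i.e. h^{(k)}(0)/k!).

L = (14080 + 602112·x^2 + 15106048·x^4 + 50331648·x^6 + 100663296·x^8 + 268435456·x^10 + 2147483648·x^12) + (8704·x + 581632·x^3 + 9175040·x^5 + 41943040·x^7 + 167772160·x^9 + 536870912·x^11)·Dx + (960 + 43520·x^2 + 1093632·x^4 + 4849664·x^6 + 16777216·x^8 + 67108864·x^10 + 268435456·x^12)·Dx^2 + (544·x + 36352·x^3 + 573440·x^5 + 2621440·x^7 + 10485760·x^9 + 33554432·x^11)·Dx^3 + (5 + 368·x^2 + 9344·x^4 + 106496·x^6 + 655360·x^8 + 3145728·x^10 + 8388608·x^12)·Dx^4  (order 4).
h: a_k = 0, 96, 0, -1536, 0, 19456, 0, -1409024/5, 0, 4062396416/945, …
ICs: h(0) = 0, h′(0) = 96, h′′(0) = 0, h′′′(0) = -9216.

f: a_k = 0, 4, 0, -32/3, 0, 128/15, 0, -1024/315, 0, 2048/2835, …
g: a_k = 0, 12, 0, -64, 0, 3072/5, 0, -49152/7, 0, 262144/3, …
f·g: L₀ = L_f ⊗_s L_g, ord ≤ 2·2.
Derive L from L₀ (diff closure).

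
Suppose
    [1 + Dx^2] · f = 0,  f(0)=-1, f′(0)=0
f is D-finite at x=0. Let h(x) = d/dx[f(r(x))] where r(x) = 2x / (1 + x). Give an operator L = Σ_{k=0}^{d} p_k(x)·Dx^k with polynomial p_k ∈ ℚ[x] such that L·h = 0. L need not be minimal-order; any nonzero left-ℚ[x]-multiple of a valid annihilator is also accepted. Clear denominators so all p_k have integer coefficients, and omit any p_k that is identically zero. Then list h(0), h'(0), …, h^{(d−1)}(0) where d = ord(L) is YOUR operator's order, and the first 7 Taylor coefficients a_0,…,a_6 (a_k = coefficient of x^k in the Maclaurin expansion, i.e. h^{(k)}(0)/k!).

f: a_k = -1, 0, 1/2, 0, -1/24, 0, 1/720, …
Substitute x→r, Dx→(1/r')Dx; clear ⇒ L₀.
h₀' ⇒ L via d/dx closure of L₀.
L = (10 + 12·x + 6·x^2) + (6 + 18·x + 18·x^2 + 6·x^3)·Dx + (1 + 4·x + 6·x^2 + 4·x^3 + x^4)·Dx^2  (order 2).
h: a_k = 0, 4, -12, 64/3, -80/3, 308/15, 28/5, …
ICs: h(0) = 0, h′(0) = 4.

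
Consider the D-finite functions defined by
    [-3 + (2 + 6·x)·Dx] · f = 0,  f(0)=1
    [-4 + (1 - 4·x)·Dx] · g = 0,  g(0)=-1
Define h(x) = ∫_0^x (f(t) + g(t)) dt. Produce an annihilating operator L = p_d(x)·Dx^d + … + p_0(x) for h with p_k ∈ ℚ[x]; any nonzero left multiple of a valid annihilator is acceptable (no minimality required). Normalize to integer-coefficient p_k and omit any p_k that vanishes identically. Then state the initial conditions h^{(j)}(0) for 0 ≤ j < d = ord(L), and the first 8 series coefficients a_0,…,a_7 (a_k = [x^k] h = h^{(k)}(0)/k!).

f: a_k = 1, 3/2, -9/8, 27/16, -405/128, 1701/256, -15309/1024, 72171/2048, …
g: a_k = -1, -4, -16, -64, -256, -1024, -4096, -16384, …
L₀ := lclm(L_f,L_g); ord L₀ ≤ 1+1.
Integrate: L := L₀·Dx.
L = (228 + 432·x)·Dx + (-137 - 696·x - 1296·x^2)·Dx^2 + (10 + 62·x - 192·x^2 - 864·x^3)·Dx^3  (order 3).
h: a_k = 0, 0, -5/4, -137/24, -997/64, -33173/640, -260443/1536, -4209613/7168, …
ICs: h(0) = 0, h′(0) = 0, h′′(0) = -5/2.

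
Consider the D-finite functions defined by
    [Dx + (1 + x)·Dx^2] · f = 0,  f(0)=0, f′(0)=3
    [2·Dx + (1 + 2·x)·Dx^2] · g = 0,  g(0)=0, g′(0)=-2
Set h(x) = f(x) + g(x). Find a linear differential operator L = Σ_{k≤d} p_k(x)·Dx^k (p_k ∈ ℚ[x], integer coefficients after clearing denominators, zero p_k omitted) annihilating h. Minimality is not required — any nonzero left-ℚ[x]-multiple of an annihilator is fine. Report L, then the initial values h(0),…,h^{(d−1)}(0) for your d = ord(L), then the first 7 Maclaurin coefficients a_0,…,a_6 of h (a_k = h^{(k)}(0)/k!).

f: a_k = 0, 3, -3/2, 1, -3/4, 3/5, -1/2, …
g: a_k = 0, -2, 2, -8/3, 4, -32/5, 32/3, …
h₀=f+g: left-lcm gives L₀, ord ≤ 4.
L = 4·Dx + (6 + 8·x)·Dx^2 + (1 + 3·x + 2·x^2)·Dx^3  (order 3).
h: a_k = 0, 1, 1/2, -5/3, 13/4, -29/5, 61/6, …
ICs: h(0) = 0, h′(0) = 1, h′′(0) = 1.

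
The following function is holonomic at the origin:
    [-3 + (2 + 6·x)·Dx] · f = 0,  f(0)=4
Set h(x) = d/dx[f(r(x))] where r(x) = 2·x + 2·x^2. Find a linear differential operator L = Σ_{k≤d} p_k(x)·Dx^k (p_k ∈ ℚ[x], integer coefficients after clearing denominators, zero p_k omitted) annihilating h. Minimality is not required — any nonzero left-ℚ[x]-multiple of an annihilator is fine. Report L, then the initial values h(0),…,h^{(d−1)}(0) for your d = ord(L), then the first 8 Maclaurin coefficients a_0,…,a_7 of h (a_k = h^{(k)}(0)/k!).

f: a_k = 4, 6, -9/2, 27/4, -405/32, 1701/64, -15309/256, 72171/512, …
L₀ from L_f via x↦r, Dx↦r'^{-1}Dx.
h₀' ⇒ L via d/dx closure of L₀.
L = -1 + (-1 - 8·x - 18·x^2 - 12·x^3)·Dx  (order 1).
h: a_k = 12, -12, 54, -234, 2025/2, -8829/2, 77679/4, -344493/4, …
ICs: h(0) = 12.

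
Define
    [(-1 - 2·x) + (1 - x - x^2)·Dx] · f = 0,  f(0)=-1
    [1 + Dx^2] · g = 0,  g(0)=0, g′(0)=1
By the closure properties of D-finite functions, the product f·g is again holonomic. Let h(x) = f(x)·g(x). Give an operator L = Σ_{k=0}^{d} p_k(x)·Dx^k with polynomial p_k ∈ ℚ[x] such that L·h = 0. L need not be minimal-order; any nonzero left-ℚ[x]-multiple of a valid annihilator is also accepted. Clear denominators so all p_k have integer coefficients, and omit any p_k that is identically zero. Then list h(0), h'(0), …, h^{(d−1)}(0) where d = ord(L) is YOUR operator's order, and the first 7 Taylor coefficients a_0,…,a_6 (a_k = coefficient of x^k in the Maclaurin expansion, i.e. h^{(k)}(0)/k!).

f: a_k = -1, -1, -2, -3, -5, -8, -13, …
g: a_k = 0, 1, 0, -1/6, 0, 1/120, 0, …
L₀ := L_f ⊗_s L_g (sym. prod.), ord ≤ 2.
L = (1 + x + x^2) + (2 + 4·x)·Dx + (-1 + x + x^2)·Dx^2  (order 2).
h: a_k = 0, -1, -1, -11/6, -17/6, -187/40, -901/120, …
ICs: h(0) = 0, h′(0) = -1.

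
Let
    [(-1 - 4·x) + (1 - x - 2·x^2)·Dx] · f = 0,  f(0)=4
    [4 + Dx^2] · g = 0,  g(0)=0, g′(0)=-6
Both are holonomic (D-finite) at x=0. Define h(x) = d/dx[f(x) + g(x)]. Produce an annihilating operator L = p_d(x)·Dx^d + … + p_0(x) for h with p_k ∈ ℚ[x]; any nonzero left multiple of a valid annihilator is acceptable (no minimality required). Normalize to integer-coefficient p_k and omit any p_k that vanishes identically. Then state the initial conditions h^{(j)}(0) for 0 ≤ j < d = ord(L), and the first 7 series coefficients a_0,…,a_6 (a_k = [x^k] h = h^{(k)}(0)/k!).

L = (576 + 2400·x + 5616·x^2 + 3360·x^3 + 3840·x^4 + 1152·x^5 + 768·x^6) + (-68 - 236·x + 240·x^2 + 488·x^3 + 560·x^4 + 672·x^5 + 448·x^6 + 256·x^7)·Dx + (144 + 600·x + 1404·x^2 + 840·x^3 + 960·x^4 + 288·x^5 + 192·x^6)·Dx^2 + (-17 - 59·x + 60·x^2 + 122·x^3 + 140·x^4 + 168·x^5 + 112·x^6 + 64·x^7)·Dx^3  (order 3).
h: a_k = -2, 24, 72, 176, 416, 1032, 35708/15, …
ICs: h(0) = -2, h′(0) = 24, h′′(0) = 144.

f: a_k = 4, 4, 12, 20, 44, 84, 172, …
g: a_k = 0, -6, 0, 4, 0, -4/5, 0, …
f+g: L₀ = lclm(L_f,L_g), ord ≤ 1+2.
h=h₀': d/dx-closure on L₀ ⇒ L.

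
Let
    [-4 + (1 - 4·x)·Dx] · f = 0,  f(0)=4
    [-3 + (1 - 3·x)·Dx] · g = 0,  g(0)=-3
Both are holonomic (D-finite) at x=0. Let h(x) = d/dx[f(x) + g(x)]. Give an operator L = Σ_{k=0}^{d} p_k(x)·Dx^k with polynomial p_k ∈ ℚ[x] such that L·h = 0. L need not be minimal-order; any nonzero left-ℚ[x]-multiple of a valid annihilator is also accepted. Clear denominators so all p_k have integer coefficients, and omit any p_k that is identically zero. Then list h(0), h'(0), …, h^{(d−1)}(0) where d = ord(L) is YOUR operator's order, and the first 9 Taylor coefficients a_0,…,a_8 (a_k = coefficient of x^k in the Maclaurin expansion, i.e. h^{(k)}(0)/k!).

L = 72 + (-21 + 72·x)·Dx + (1 - 7·x + 12·x^2)·Dx^2  (order 2).
h: a_k = 7, 74, 525, 3124, 16835, 85182, 412825, 1939688, 8905743, …
ICs: h(0) = 7, h′(0) = 74.

f: a_k = 4, 16, 64, 256, 1024, 4096, 16384, 65536, 262144, …
g: a_k = -3, -9, -27, -81, -243, -729, -2187, -6561, -19683, …
f+g: L₀ = lclm(L_f,L_g), ord ≤ 1+1.
h=h₀': d/dx-closure on L₀ ⇒ L.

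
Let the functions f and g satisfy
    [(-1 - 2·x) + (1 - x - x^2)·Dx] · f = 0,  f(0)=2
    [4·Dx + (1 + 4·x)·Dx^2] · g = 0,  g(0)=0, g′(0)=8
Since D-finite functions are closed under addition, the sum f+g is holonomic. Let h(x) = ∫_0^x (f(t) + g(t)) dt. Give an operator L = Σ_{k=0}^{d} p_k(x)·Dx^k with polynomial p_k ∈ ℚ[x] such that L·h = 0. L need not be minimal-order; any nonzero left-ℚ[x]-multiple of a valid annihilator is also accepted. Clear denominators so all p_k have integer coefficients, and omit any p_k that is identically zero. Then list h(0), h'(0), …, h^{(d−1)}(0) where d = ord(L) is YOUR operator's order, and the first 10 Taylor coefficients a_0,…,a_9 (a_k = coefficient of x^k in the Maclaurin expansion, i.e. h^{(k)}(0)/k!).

L = (100 + 272·x + 392·x^2 + 144·x^3 + 96·x^4)·Dx^2 + (-7 + 96·x + 434·x^2 + 540·x^3 + 304·x^4 + 160·x^5)·Dx^3 + (-4 - 25·x - 28·x^2 + 46·x^3 + 73·x^4 + 76·x^5 + 32·x^6)·Dx^4  (order 4).
h: a_k = 0, 2, 5, -4, 73/6, -118/5, 1064/15, -574/3, 16531/28, -16316/9, …
ICs: h(0) = 0, h′(0) = 2, h′′(0) = 10, h′′′(0) = -24.

f: a_k = 2, 2, 4, 6, 10, 16, 26, 42, 68, 110, …
g: a_k = 0, 8, -16, 128/3, -128, 2048/5, -4096/3, 32768/7, -16384, 524288/9, …
Sum ⇒ L₀ = lclm(L_f,L_g) in ℚ(x)⟨Dx⟩.
h=∫₀ˣh₀: take L = L₀·Dx.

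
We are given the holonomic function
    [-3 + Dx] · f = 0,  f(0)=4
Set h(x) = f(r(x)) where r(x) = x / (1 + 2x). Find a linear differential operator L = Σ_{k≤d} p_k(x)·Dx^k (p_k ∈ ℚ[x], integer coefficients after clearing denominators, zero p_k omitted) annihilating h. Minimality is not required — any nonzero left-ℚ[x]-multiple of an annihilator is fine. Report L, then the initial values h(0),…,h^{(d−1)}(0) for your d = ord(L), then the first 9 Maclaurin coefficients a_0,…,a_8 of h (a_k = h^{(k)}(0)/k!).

L = -3 + (1 + 4·x + 4·x^2)·Dx  (order 1).
h: a_k = 4, 12, -6, -6, 51/2, -519/10, 1581/20, -12441/140, 45417/1120, …
ICs: h(0) = 4.

f: a_k = 4, 12, 18, 18, 27/2, 81/10, 81/20, 243/140, 729/1120, …
Substitute x→r, Dx→(1/r')Dx; clear ⇒ L₀.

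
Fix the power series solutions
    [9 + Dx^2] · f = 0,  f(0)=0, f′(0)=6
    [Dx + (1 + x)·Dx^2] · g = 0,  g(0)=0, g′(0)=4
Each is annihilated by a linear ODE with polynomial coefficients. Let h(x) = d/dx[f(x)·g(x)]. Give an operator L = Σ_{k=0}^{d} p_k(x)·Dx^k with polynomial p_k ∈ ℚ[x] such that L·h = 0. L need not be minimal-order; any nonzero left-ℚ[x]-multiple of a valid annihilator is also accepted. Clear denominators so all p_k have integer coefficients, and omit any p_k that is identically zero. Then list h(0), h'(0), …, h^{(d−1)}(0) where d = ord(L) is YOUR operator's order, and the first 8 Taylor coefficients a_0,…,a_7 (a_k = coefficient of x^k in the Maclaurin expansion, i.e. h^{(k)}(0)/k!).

L = (13743 + 107892·x + 319302·x^2 + 475308·x^3 + 381267·x^4 + 157464·x^5 + 26244·x^6) + (4104 + 24192·x + 53460·x^2 + 56700·x^3 + 29160·x^4 + 5832·x^5)·Dx + (4020 + 27828·x + 76770·x^2 + 109512·x^3 + 85698·x^4 + 34992·x^5 + 5832·x^6)·Dx^2 + (456 + 2688·x + 5940·x^2 + 6300·x^3 + 3240·x^4 + 648·x^5)·Dx^3 + (277 + 1760·x + 4588·x^2 + 6300·x^3 + 4815·x^4 + 1944·x^5 + 324·x^6)·Dx^4  (order 4).
h: a_k = 0, 48, -36, -112, 60, 54, -217/10, -516/35, …
ICs: h(0) = 0, h′(0) = 48, h′′(0) = -72, h′′′(0) = -672.

f: a_k = 0, 6, 0, -9, 0, 81/20, 0, -243/280, …
g: a_k = 0, 4, -2, 4/3, -1, 4/5, -2/3, 4/7, …
Product ⇒ symmetric product L₀, ord ≤ 4.
h₀' ⇒ L via d/dx closure of L₀.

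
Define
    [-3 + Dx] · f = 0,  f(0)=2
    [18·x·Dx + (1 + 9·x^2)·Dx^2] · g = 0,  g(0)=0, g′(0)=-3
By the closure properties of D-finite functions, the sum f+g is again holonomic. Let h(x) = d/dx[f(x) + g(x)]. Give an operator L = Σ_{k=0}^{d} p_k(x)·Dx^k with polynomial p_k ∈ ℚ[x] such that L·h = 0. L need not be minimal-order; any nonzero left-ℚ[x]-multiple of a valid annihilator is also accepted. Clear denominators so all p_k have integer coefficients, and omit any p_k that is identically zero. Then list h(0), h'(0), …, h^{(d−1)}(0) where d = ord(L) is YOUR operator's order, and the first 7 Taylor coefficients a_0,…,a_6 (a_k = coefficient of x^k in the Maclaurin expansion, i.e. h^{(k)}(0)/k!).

f: a_k = 2, 6, 9, 9, 27/4, 81/20, 81/40, …
g: a_k = 0, -3, 0, 9, 0, -243/5, 0, …
f+g: L₀ = lclm(L_f,L_g), ord ≤ 1+2.
Derive L from L₀ (diff closure).
L = (18 - 108·x - 162·x^2) + (-9 + 27·x + 27·x^2 - 81·x^3)·Dx + (1 + 3·x + 9·x^2 + 27·x^3)·Dx^2  (order 2).
h: a_k = 3, 18, 54, 27, -891/4, 243/20, 87723/40, …
ICs: h(0) = 3, h′(0) = 18.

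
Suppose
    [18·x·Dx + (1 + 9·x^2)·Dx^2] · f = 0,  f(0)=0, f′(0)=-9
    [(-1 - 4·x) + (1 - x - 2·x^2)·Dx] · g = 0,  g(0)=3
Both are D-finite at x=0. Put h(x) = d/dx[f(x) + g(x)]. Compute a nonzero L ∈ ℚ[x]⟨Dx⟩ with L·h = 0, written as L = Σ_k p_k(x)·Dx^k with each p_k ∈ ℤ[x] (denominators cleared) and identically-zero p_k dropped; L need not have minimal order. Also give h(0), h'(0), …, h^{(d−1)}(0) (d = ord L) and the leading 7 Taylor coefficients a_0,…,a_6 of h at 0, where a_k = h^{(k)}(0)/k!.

f: a_k = 0, -9, 0, 27, 0, -729/5, 0, …
g: a_k = 3, 3, 9, 15, 33, 63, 129, …
h₀=f+g: left-lcm gives L₀, ord ≤ 3.
h=h₀': d/dx-closure on L₀ ⇒ L.
L = (18 - 72·x - 918·x^2 - 1872·x^3 - 4608·x^4 - 1296·x^6) + (-8 - 30·x - 278·x^3 - 1788·x^4 - 3216·x^5 - 324·x^6 - 1296·x^7)·Dx + (1 + 4·x + 24·x^2 + 4·x^3 + 103·x^4 - 300·x^5 - 312·x^6 - 108·x^7 - 216·x^8)·Dx^2  (order 2).
h: a_k = -6, 18, 126, 132, -414, 774, 8346, …
ICs: h(0) = -6, h′(0) = 18.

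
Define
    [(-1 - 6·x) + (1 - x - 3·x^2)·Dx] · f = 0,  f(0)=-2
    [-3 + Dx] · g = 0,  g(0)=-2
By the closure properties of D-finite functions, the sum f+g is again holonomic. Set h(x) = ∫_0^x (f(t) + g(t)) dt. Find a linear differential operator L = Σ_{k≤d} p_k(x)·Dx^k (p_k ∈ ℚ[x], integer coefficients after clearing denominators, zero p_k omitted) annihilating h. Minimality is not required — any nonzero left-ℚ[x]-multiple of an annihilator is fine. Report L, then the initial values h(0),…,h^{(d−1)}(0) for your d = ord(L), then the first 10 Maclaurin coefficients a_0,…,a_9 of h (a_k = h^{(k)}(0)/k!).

f: a_k = -2, -2, -8, -14, -38, -80, -194, -434, -1016, -2318, …
g: a_k = -2, -6, -9, -9, -27/4, -81/20, -81/40, -243/280, -729/2240, -243/2240, …
Weyl lclm of L_f,L_g ⇒ L₀ (ord ≤ 2).
h=∫h₀ ⇒ L = L₀·Dx.
L = (-15 - 9·x - 243·x^2 - 162·x^3)·Dx + (-1 + 36·x + 99·x^2 - 54·x^3 - 81·x^4)·Dx^2 + (2 - 11·x - 6·x^2 + 36·x^3 + 27·x^4)·Dx^3  (order 3).
h: a_k = 0, -4, -4, -17/3, -23/4, -179/20, -1681/120, -7841/280, -121763/2240, -2276569/20160, …
ICs: h(0) = 0, h′(0) = -4, h′′(0) = -8.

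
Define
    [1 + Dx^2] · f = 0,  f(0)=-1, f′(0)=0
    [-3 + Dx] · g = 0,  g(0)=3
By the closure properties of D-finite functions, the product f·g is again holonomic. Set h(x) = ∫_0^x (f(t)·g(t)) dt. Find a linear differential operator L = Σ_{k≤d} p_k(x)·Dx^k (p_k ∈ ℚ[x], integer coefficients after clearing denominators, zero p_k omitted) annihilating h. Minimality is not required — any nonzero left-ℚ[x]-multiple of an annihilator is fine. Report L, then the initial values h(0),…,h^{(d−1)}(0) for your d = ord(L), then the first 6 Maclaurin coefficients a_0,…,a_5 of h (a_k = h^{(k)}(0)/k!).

L = 10·Dx - 6·Dx^2 + Dx^3  (order 3).
h: a_k = 0, -3, -9/2, -4, -9/4, -7/10, …
ICs: h(0) = 0, h′(0) = -3, h′′(0) = -9.

f: a_k = -1, 0, 1/2, 0, -1/24, 0, …
g: a_k = 3, 9, 27/2, 27/2, 81/8, 243/40, …
h₀=f·g: eliminate ⇒ L₀, order ≤ 2·1.
h=∫₀ˣh₀: take L = L₀·Dx.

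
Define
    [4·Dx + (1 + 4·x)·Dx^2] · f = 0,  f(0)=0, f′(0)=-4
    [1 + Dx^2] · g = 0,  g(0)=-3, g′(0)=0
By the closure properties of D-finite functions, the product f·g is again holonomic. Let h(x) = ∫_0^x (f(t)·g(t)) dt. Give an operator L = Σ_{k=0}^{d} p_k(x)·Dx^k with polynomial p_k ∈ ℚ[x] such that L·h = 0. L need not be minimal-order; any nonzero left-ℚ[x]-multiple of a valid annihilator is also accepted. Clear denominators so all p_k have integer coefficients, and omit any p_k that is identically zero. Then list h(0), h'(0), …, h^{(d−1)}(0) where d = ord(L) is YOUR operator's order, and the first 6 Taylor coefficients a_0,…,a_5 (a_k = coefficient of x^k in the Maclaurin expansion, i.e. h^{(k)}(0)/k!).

L = (-147 - 144·x - 224·x^2 + 256·x^3 + 256·x^4)·Dx + (-56 - 160·x + 384·x^2 + 512·x^3)·Dx^2 + (-150 - 160·x - 192·x^2 + 512·x^3 + 512·x^4)·Dx^3 + (-56 - 160·x + 384·x^2 + 512·x^3)·Dx^4 + (-3 - 16·x + 32·x^2 + 256·x^3 + 256·x^4)·Dx^5  (order 5).
h: a_k = 0, 0, 6, -8, 29/2, -36, …
ICs: h(0) = 0, h′(0) = 0, h′′(0) = 12, h′′′(0) = -48, h′′′′(0) = 348.

f: a_k = 0, -4, 8, -64/3, 64, -1024/5, …
g: a_k = -3, 0, 3/2, 0, -1/8, 0, …
f·g: L₀ = L_f ⊗_s L_g, ord ≤ 2·2.
h=∫h₀ ⇒ L = L₀·Dx.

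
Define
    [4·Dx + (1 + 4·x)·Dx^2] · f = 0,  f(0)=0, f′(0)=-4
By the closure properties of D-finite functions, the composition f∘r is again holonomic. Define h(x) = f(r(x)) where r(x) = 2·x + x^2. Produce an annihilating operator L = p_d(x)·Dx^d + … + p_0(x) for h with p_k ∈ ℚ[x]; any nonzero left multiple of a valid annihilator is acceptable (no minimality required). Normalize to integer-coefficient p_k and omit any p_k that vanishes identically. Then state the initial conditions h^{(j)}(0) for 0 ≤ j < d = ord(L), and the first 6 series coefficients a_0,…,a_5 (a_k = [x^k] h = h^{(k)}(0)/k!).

L = (7 + 8·x + 4·x^2)·Dx + (1 + 9·x + 12·x^2 + 4·x^3)·Dx^2  (order 2).
h: a_k = 0, -8, 28, -416/3, 776, -23168/5, …
ICs: h(0) = 0, h′(0) = -8.

f: a_k = 0, -4, 8, -64/3, 64, -1024/5, …
h₀=f(r): pull back L_f along r ⇒ L₀.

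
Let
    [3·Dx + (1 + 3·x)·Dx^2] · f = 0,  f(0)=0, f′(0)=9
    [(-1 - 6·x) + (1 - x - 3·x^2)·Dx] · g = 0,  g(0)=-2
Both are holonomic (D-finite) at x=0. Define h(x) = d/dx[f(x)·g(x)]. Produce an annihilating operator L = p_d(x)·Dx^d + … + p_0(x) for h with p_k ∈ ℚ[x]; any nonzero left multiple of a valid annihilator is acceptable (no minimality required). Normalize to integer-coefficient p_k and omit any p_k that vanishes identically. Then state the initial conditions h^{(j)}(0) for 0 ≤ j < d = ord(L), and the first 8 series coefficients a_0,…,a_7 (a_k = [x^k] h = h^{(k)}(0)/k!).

f: a_k = 0, 9, -27/2, 27, -243/4, 729/5, -729/2, 6561/7, …
g: a_k = -2, -2, -8, -14, -38, -80, -194, -434, …
L₀ := L_f ⊗_s L_g (sym. prod.), ord ≤ 2.
Differentiate: ansatz ord ≤ ord L₀ ⇒ L.
L = (34 + 162·x + 324·x^2) + (1 + 29·x + 180·x^2 + 252·x^3)·Dx + (-1 - 6·x - 2·x^2 + 33·x^3 + 36·x^4)·Dx^2  (order 2).
h: a_k = -18, 18, -297, 198, -5391/2, 10152/5, -220743/10, 779094/35, …
ICs: h(0) = -18, h′(0) = 18.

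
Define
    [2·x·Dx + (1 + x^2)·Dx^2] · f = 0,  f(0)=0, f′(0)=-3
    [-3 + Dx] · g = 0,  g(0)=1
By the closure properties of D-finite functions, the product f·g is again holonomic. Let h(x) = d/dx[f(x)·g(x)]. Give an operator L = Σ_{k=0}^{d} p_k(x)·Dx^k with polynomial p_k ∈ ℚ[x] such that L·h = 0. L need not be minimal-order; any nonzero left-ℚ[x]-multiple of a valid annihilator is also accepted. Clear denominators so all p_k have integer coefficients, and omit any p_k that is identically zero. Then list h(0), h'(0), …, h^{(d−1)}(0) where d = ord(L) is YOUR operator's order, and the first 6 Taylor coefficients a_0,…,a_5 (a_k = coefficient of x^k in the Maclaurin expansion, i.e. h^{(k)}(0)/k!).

L = (21 - 36·x + 72·x^2 - 36·x^3 + 27·x^4) + (-16 + 18·x - 42·x^2 + 18·x^3 - 18·x^4)·Dx + (3 - 2·x + 6·x^2 - 2·x^3 + 3·x^4)·Dx^2  (order 2).
h: a_k = -3, -18, -75/2, -42, -249/8, -81/4, …
ICs: h(0) = -3, h′(0) = -18.

f: a_k = 0, -3, 0, 1, 0, -3/5, …
g: a_k = 1, 3, 9/2, 9/2, 27/8, 81/40, …
f·g: L₀ = L_f ⊗_s L_g, ord ≤ 2·1.
h₀' ⇒ L via d/dx closure of L₀.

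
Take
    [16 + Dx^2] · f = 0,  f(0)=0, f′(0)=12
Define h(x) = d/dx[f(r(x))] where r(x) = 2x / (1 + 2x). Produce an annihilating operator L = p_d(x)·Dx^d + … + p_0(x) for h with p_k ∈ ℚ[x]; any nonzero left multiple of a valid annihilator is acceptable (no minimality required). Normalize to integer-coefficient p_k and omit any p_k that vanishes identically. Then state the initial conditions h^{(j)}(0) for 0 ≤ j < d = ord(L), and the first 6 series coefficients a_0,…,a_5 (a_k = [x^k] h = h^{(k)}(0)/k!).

f: a_k = 0, 12, 0, -32, 0, 128/5, …
Change of var in L_f (x↦r) gives L₀.
h=h₀': d/dx-closure on L₀ ⇒ L.
L = (88 + 96·x + 96·x^2) + (12 + 72·x + 144·x^2 + 96·x^3)·Dx + (1 + 8·x + 24·x^2 + 32·x^3 + 16·x^4)·Dx^2  (order 2).
h: a_k = 24, -96, -480, 5376, -24704, 69120, …
ICs: h(0) = 24, h′(0) = -96.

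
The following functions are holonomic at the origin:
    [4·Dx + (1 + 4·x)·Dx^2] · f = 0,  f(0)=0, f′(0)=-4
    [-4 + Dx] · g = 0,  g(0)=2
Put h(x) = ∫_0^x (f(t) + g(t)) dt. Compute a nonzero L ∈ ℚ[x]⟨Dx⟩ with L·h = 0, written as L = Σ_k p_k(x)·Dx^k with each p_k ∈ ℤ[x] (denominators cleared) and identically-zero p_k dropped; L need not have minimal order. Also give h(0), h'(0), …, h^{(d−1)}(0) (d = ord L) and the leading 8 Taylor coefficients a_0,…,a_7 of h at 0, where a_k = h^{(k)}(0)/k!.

L = (-24 - 32·x)·Dx^2 + (2 - 16·x - 32·x^2)·Dx^3 + (1 + 6·x + 8·x^2)·Dx^4  (order 4).
h: a_k = 0, 2, 2, 8, 0, 256/15, -1408/45, 31232/315, …
ICs: h(0) = 0, h′(0) = 2, h′′(0) = 4, h′′′(0) = 48.

f: a_k = 0, -4, 8, -64/3, 64, -1024/5, 2048/3, -16384/7, …
g: a_k = 2, 8, 16, 64/3, 64/3, 256/15, 512/45, 2048/315, …
L₀ := lclm(L_f,L_g); ord L₀ ≤ 2+1.
∫: right-multiply L₀ by Dx.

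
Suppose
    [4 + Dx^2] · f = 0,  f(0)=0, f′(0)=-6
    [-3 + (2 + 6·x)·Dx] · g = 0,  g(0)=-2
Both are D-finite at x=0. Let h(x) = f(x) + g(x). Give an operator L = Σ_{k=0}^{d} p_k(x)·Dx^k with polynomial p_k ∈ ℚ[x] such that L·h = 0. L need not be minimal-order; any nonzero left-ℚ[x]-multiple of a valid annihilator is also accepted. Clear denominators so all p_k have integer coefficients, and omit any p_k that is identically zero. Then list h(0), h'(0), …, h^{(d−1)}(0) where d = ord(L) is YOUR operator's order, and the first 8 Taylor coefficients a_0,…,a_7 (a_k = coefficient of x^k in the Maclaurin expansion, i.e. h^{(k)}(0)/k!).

f: a_k = 0, -6, 0, 4, 0, -4/5, 0, 8/105, …
g: a_k = -2, -3, 9/4, -27/8, 405/64, -1701/128, 15309/512, -72171/1024, …
Weyl lclm of L_f,L_g ⇒ L₀ (ord ≤ 3).
L = (-516 - 1152·x - 1728·x^2) + (56 + 936·x + 3456·x^2 + 3456·x^3)·Dx + (-129 - 288·x - 432·x^2)·Dx^2 + (14 + 234·x + 864·x^2 + 864·x^3)·Dx^3  (order 3).
h: a_k = -2, -9, 9/4, 5/8, 405/64, -9017/640, 15309/512, -7569763/107520, …
ICs: h(0) = -2, h′(0) = -9, h′′(0) = 9/2.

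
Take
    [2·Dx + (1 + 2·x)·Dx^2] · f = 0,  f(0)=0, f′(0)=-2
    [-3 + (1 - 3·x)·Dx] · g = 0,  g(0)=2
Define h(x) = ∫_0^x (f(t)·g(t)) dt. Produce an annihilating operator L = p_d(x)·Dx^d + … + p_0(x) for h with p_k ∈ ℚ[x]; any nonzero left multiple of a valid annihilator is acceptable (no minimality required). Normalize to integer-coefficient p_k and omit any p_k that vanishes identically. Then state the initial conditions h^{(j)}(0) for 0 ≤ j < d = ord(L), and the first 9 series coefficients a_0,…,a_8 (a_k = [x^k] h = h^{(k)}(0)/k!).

f: a_k = 0, -2, 2, -8/3, 4, -32/5, 32/3, -128/7, 32, …
g: a_k = 2, 6, 18, 54, 162, 486, 1458, 4374, 13122, …
L₀ := L_f ⊗_s L_g (sym. prod.), ord ≤ 2.
h=∫h₀ ⇒ L = L₀·Dx.
L = 6·Dx + (4 + 18·x)·Dx^2 + (-1 + x + 6·x^2)·Dx^3  (order 3).
h: a_k = 0, 0, -2, -8/3, -22/3, -16, -632/15, -11056/105, -9834/35, …
ICs: h(0) = 0, h′(0) = 0, h′′(0) = -4.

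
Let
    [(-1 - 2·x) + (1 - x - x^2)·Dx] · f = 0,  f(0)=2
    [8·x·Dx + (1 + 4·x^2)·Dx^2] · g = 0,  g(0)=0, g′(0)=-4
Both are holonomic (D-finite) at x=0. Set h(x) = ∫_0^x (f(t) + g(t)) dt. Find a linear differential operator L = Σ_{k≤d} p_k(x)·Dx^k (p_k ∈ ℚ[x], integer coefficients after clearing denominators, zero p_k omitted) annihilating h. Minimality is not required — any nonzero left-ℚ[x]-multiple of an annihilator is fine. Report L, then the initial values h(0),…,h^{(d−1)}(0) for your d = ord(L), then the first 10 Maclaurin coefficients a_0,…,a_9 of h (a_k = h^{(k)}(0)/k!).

f: a_k = 2, 2, 4, 6, 10, 16, 26, 42, 68, 110, …
g: a_k = 0, -4, 0, 16/3, 0, -64/5, 0, 256/7, 0, -1024/9, …
L₀ := lclm(L_f,L_g); ord L₀ ≤ 1+2.
h=∫₀ˣh₀: take L = L₀·Dx.
L = (-16 + 64·x + 400·x^2 + 576·x^3 + 696·x^4 + 96·x^6)·Dx^2 + (13 + 24·x + 22·x^2 + 204·x^3 + 548·x^4 + 488·x^5 + 48·x^6 + 96·x^7)·Dx^3 + (-2 - 5·x - 14·x^2 + 2·x^3 - 13·x^4 + 92·x^5 + 48·x^6 + 16·x^7 + 16·x^8)·Dx^4  (order 4).
h: a_k = 0, 2, -1, 4/3, 17/6, 2, 8/15, 26/7, 275/28, 68/9, …
ICs: h(0) = 0, h′(0) = 2, h′′(0) = -2, h′′′(0) = 8.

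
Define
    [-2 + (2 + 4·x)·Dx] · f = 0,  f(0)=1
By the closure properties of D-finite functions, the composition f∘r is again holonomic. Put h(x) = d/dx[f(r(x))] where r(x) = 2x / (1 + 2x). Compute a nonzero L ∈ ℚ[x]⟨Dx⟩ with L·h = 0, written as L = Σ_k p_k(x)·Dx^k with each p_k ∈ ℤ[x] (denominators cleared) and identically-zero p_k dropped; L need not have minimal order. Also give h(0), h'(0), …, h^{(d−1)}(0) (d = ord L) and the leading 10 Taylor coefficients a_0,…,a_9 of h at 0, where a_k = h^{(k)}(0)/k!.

L = (-6 - 24·x) + (-1 - 8·x - 12·x^2)·Dx  (order 1).
h: a_k = 2, -12, 60, -296, 1500, -7848, 42168, -231120, 1285164, -7222280, …
ICs: h(0) = 2.

f: a_k = 1, 1, -1/2, 1/2, -5/8, 7/8, -21/16, 33/16, -429/128, 715/128, …
h₀=f(r): pull back L_f along r ⇒ L₀.
Differentiate: ansatz ord ≤ ord L₀ ⇒ L.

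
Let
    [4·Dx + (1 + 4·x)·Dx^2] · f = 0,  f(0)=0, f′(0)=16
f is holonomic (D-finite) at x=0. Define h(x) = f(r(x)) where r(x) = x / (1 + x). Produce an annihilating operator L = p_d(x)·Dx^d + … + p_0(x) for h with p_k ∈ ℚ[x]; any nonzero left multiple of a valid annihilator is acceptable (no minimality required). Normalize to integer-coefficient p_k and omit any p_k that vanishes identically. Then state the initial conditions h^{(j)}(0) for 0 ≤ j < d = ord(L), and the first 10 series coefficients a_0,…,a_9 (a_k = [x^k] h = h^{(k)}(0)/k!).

f: a_k = 0, 16, -32, 256/3, -256, 4096/5, -8192/3, 65536/7, -32768, 1048576/9, …
f∘r: x↦r, Dx↦Dx/r' in L_f ⇒ L₀.
L = (6 + 10·x)·Dx + (1 + 6·x + 5·x^2)·Dx^2  (order 2).
h: a_k = 0, 16, -48, 496/3, -624, 12496/5, -10416, 312496/7, -195312, 7812496/9, …
ICs: h(0) = 0, h′(0) = 16.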